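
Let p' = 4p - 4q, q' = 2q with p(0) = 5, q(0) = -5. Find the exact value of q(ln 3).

-45

A = [[4,-4],[0,2]]; eigenvalues λ = 4, 2.
Eigenvectors: (1,0) for λ=4, (2,1) for λ=2.
From the initial condition, c_1 = 15, c_2 = -5.
q(ln 3) = (15)(3^4)(0) + (-5)(3^2)(1) = -45.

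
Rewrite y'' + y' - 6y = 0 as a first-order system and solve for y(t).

Let x_1 = y, x_2 = y'. Then x_1' = x_2 and x_2' = 6x_1 - x_2.
A = [[0,1],[6,-1]]; det(A-λI) = λ^2 + λ - 6.
Eigenvalues λ = 2, -3 with eigenvectors (1,2), (1,-3).

y(t) = c_1e^(2t) + c_2e^(-3t)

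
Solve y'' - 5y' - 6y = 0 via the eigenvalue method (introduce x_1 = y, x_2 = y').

y(t) = K_1e^(-t) + K_2e^(6t)

Let x_1 = y, x_2 = y'. Then x_1' = x_2 and x_2' = 6x_1 + 5x_2.
A = [[0,1],[6,5]]; det(A-λI) = λ^2 - 5λ - 6.
Eigenvalues λ = -1, 6 with eigenvectors (1,-1), (1,6).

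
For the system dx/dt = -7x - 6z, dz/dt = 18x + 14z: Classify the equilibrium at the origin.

unstable node

A = [[-7,-6],[18,14]]; det(A-λI) = λ^2 - 7λ + 10.
λ = 5, 2: both positive.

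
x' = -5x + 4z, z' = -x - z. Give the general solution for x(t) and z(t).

Coefficient matrix A = [[-5, 4], [-1, -1]].
Characteristic polynomial det(A - λI) = λ^2 + 6λ + 9 = 0.
Single eigenvalue λ = -3 with algebraic multiplicity 2.
Eigenvector v = (-2,-1); generalized eigenvector w with (A-λI)w=v is (-1,-1).
General solution: e^(-3t)[c_1·v + c_2·(t·v + w)].

x(t) = -2c_1e^(-3t) - 2c_2te^(-3t) - c_2e^(-3t), z(t) = -c_1e^(-3t) - c_2te^(-3t) - c_2e^(-3t)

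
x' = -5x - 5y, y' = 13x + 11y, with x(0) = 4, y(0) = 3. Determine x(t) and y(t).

Coefficient matrix A = [[-5, -5], [13, 11]].
Characteristic polynomial det(A - λI) = λ^2 - 6λ + 10 = 0.
Eigenvalues λ = 3 ± i (complex conjugate pair).
For λ=3+i: an eigenvector is (-1,2) - i(-2,3) = (-1 + 2i, 2 - 3i).
A real fundamental pair from Re and Im of e^((3+i)t)v: X_1 = e^(3t)(cos(t)·(-1,2) + sin(t)·(-2,3)), X_2 = e^(3t)(sin(t)·(-1,2) - cos(t)·(-2,3)).
General solution: c_1X_1 + c_2X_2.
Applying x(0)=4, y(0)=3 gives c_1=18, c_2=11.

x(t) = -47e^(3t)sin(t) + 4e^(3t)cos(t), y(t) = 76e^(3t)sin(t) + 3e^(3t)cos(t)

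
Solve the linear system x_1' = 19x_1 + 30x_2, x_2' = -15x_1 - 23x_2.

Coefficient matrix A = [[19, 30], [-15, -23]].
Characteristic polynomial det(A - λI) = λ^2 + 4λ + 13 = 0.
Eigenvalues λ = -2 ± 3i (complex conjugate pair).
For λ=-2+3i: an eigenvector is (-1,1) - i(3,-2) = (-1 - 3i, 1 + 2i).
A real fundamental pair from Re and Im of e^((-2+3i)t)v: X_1 = e^(-2t)(cos(3t)·(-1,1) + sin(3t)·(3,-2)), X_2 = e^(-2t)(sin(3t)·(-1,1) - cos(3t)·(3,-2)).
General solution: c_1X_1 + c_2X_2.

x_1(t) = 3c_1e^(-2t)sin(3t) - c_1e^(-2t)cos(3t) - c_2e^(-2t)sin(3t) - 3c_2e^(-2t)cos(3t), x_2(t) = -2c_1e^(-2t)sin(3t) + c_1e^(-2t)cos(3t) + c_2e^(-2t)sin(3t) + 2c_2e^(-2t)cos(3t)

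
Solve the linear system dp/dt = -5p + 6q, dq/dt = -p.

p(t) = 3K_1e^(-3t) + 2K_2e^(-2t), q(t) = K_1e^(-3t) + K_2e^(-2t)

Coefficient matrix A = [[-5, 6], [-1, 0]].
Characteristic polynomial det(A - λI) = λ^2 + 5λ + 6 = 0.
Eigenvalues λ = -3, -2.
For λ=-3: (A-λI) row 1 is [-2, 6], so an eigenvector is (3, 1).
For λ=-2: (A-λI) row 1 is [-3, 6], so an eigenvector is (2, 1).
General solution: K_1e^(-3t)(3,1) + K_2e^(-2t)(2,1).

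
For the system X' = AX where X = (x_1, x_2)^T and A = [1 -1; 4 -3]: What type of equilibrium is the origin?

A = [[1,-1],[4,-3]]; det(A-λI) = λ^2 + 2λ + 1.
repeated λ = -1 with a single eigenvector.

stable improper node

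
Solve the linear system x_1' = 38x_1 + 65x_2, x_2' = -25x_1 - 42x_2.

Coefficient matrix A = [[38, 65], [-25, -42]].
Characteristic polynomial det(A - λI) = λ^2 + 4λ + 29 = 0.
Eigenvalues λ = -2 ± 5i (complex conjugate pair).
For λ=-2+5i: an eigenvector is (3,-2) - i(-2,1) = (3 + 2i, -2 - i).
A real fundamental pair from Re and Im of e^((-2+5i)t)v: X_1 = e^(-2t)(cos(5t)·(3,-2) + sin(5t)·(-2,1)), X_2 = e^(-2t)(sin(5t)·(3,-2) - cos(5t)·(-2,1)).
General solution: C_1X_1 + C_2X_2.

x_1(t) = -2C_1e^(-2t)sin(5t) + 3C_1e^(-2t)cos(5t) + 3C_2e^(-2t)sin(5t) + 2C_2e^(-2t)cos(5t), x_2(t) = C_1e^(-2t)sin(5t) - 2C_1e^(-2t)cos(5t) - 2C_2e^(-2t)sin(5t) - C_2e^(-2t)cos(5t)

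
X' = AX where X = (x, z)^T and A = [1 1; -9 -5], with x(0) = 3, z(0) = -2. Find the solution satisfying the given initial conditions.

x(t) = 7te^(-2t) + 3e^(-2t), z(t) = -21te^(-2t) - 2e^(-2t)

Coefficient matrix A = [[1, 1], [-9, -5]].
Characteristic polynomial det(A - λI) = λ^2 + 4λ + 4 = 0.
Single eigenvalue λ = -2 with algebraic multiplicity 2.
Eigenvector v = (-1,3); generalized eigenvector w with (A-λI)w=v is (0,-1).
General solution: e^(-2t)[K_1·v + K_2·(t·v + w)].
Applying x(0)=3, z(0)=-2 gives K_1=-3, K_2=-7.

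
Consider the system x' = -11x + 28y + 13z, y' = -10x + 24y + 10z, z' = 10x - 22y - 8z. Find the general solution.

x(t) = c_1e^(2t) + c_2e^(4t) + 3c_3e^(-t), y(t) = c_2e^(4t) + 2c_3e^(-t), z(t) = c_1e^(2t) - c_2e^(4t) - 2c_3e^(-t)

Coefficient matrix A = [[-11, 28, 13], [-10, 24, 10], [10, -22, -8]].
det(A - λI) = 0 gives eigenvalues λ = 2, 4, -1.
For λ=2: eigenvector (1,0,1).
For λ=4: eigenvector (1,1,-1).
For λ=-1: eigenvector (3,2,-2).
General solution: c_1e^(2t)(1,0,1) + c_2e^(4t)(1,1,-1) + c_3e^(-t)(3,2,-2).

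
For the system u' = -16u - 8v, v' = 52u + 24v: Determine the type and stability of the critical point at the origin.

A = [[-16,-8],[52,24]]; det(A-λI) = λ^2 - 8λ + 32.
λ = 4 ± 4i: positive real part.

unstable spiral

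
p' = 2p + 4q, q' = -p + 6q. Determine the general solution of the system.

p(t) = -2c_1e^(4t) - 2c_2te^(4t) - 3c_2e^(4t), q(t) = -c_1e^(4t) - c_2te^(4t) - 2c_2e^(4t)

Coefficient matrix A = [[2, 4], [-1, 6]].
Characteristic polynomial det(A - λI) = λ^2 - 8λ + 16 = 0.
Single eigenvalue λ = 4 with algebraic multiplicity 2.
Eigenvector v = (-2,-1); generalized eigenvector w with (A-λI)w=v is (-3,-2).
General solution: e^(4t)[c_1·v + c_2·(t·v + w)].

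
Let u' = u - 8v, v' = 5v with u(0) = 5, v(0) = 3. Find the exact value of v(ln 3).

A = [[1,-8],[0,5]]; eigenvalues λ = 5, 1.
Eigenvectors: (2,-1) for λ=5, (1,0) for λ=1.
From the initial condition, c_1 = -3, c_2 = 11.
v(ln 3) = (-3)(3^5)(-1) + (11)(3^1)(0) = 729.

729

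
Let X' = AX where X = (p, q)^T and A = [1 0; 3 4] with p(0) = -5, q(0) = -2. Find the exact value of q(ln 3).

A = [[1,0],[3,4]]; eigenvalues λ = 4, 1.
Eigenvectors: (0,-1) for λ=4, (-1,1) for λ=1.
From the initial condition, c_1 = 7, c_2 = 5.
q(ln 3) = (7)(3^4)(-1) + (5)(3^1)(1) = -552.

-552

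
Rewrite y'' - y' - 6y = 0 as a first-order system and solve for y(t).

y(t) = C_1e^(3t) + C_2e^(-2t)

Let x_1 = y, x_2 = y'. Then x_1' = x_2 and x_2' = 6x_1 + x_2.
A = [[0,1],[6,1]]; det(A-λI) = λ^2 - λ - 6.
Eigenvalues λ = 3, -2 with eigenvectors (1,3), (1,-2).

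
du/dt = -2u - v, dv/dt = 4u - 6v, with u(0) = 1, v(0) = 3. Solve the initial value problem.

Coefficient matrix A = [[-2, -1], [4, -6]].
Characteristic polynomial det(A - λI) = λ^2 + 8λ + 16 = 0.
Single eigenvalue λ = -4 with algebraic multiplicity 2.
Eigenvector v = (-1,-2); generalized eigenvector w with (A-λI)w=v is (0,1).
General solution: e^(-4t)[c_1·v + c_2·(t·v + w)].
Applying u(0)=1, v(0)=3 gives c_1=-1, c_2=1.

u(t) = -te^(-4t) + e^(-4t), v(t) = -2te^(-4t) + 3e^(-4t)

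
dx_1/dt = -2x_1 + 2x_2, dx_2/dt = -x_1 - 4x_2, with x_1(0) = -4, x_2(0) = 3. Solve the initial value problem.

x_1(t) = 2e^(-3t)sin(t) - 4e^(-3t)cos(t), x_2(t) = e^(-3t)sin(t) + 3e^(-3t)cos(t)

Coefficient matrix A = [[-2, 2], [-1, -4]].
Characteristic polynomial det(A - λI) = λ^2 + 6λ + 10 = 0.
Eigenvalues λ = -3 ± i (complex conjugate pair).
For λ=-3+i: an eigenvector is (1,0) - i(1,-1) = (1 - i, 0 + i).
A real fundamental pair from Re and Im of e^((-3+i)t)v: X_1 = e^(-3t)(cos(t)·(1,0) + sin(t)·(1,-1)), X_2 = e^(-3t)(sin(t)·(1,0) - cos(t)·(1,-1)).
General solution: C_1X_1 + C_2X_2.
Applying x_1(0)=-4, x_2(0)=3 gives C_1=-1, C_2=3.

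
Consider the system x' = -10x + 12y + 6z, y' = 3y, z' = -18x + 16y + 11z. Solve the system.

x(t) = K_2e^(2t) - 2K_3e^(-t), y(t) = K_1e^(3t), z(t) = -2K_1e^(3t) + 2K_2e^(2t) - 3K_3e^(-t)

Coefficient matrix A = [[-10, 12, 6], [0, 3, 0], [-18, 16, 11]].
det(A - λI) = 0 gives eigenvalues λ = 3, 2, -1.
For λ=3: eigenvector (0,1,-2).
For λ=2: eigenvector (1,0,2).
For λ=-1: eigenvector (-2,0,-3).
General solution: K_1e^(3t)(0,1,-2) + K_2e^(2t)(1,0,2) + K_3e^(-t)(-2,0,-3).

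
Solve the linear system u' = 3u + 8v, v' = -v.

Coefficient matrix A = [[3, 8], [0, -1]].
Characteristic polynomial det(A - λI) = λ^2 - 2λ - 3 = 0.
Eigenvalues λ = 3, -1.
For λ=3: (A-λI) row 1 is [0, 8], so an eigenvector is (1, 0).
For λ=-1: (A-λI) row 1 is [4, 8], so an eigenvector is (2, -1).
General solution: C_1e^(3t)(1,0) + C_2e^(-t)(2,-1).

u(t) = C_1e^(3t) + 2C_2e^(-t), v(t) = -C_2e^(-t)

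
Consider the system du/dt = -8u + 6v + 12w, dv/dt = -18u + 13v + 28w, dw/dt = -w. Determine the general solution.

u(t) = 2C_1e^(t) - C_2e^(4t), v(t) = 3C_1e^(t) - 2C_2e^(4t) - 2C_3e^(-t), w(t) = C_3e^(-t)

Coefficient matrix A = [[-8, 6, 12], [-18, 13, 28], [0, 0, -1]].
det(A - λI) = 0 gives eigenvalues λ = 1, 4, -1.
For λ=1: eigenvector (2,3,0).
For λ=4: eigenvector (-1,-2,0).
For λ=-1: eigenvector (0,-2,1).
General solution: C_1e^(t)(2,3,0) + C_2e^(4t)(-1,-2,0) + C_3e^(-t)(0,-2,1).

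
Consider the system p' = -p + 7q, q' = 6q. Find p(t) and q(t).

Coefficient matrix A = [[-1, 7], [0, 6]].
Characteristic polynomial det(A - λI) = λ^2 - 5λ - 6 = 0.
Eigenvalues λ = -1, 6.
For λ=-1: (A-λI) row 1 is [0, 7], so an eigenvector is (-1, 0).
For λ=6: (A-λI) row 1 is [-7, 7], so an eigenvector is (1, 1).
General solution: C_1e^(-t)(-1,0) + C_2e^(6t)(1,1).

p(t) = -C_1e^(-t) + C_2e^(6t), q(t) = C_2e^(6t)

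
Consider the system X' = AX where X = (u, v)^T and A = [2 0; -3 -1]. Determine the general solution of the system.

u(t) = -C_2e^(2t), v(t) = C_1e^(-t) + C_2e^(2t)

Coefficient matrix A = [[2, 0], [-3, -1]].
Characteristic polynomial det(A - λI) = λ^2 - λ - 2 = 0.
Eigenvalues λ = -1, 2.
For λ=-1: (A-λI) row 1 is [3, 0], so an eigenvector is (0, 1).
For λ=2: (A-λI) row 2 is [-3, -3], so an eigenvector is (-1, 1).
General solution: C_1e^(-t)(0,1) + C_2e^(2t)(-1,1).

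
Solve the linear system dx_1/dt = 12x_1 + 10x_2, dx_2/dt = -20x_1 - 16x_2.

x_1(t) = C_1e^(-2t)sin(2t) - 2C_1e^(-2t)cos(2t) - 2C_2e^(-2t)sin(2t) - C_2e^(-2t)cos(2t), x_2(t) = -C_1e^(-2t)sin(2t) + 3C_1e^(-2t)cos(2t) + 3C_2e^(-2t)sin(2t) + C_2e^(-2t)cos(2t)

Coefficient matrix A = [[12, 10], [-20, -16]].
Characteristic polynomial det(A - λI) = λ^2 + 4λ + 8 = 0.
Eigenvalues λ = -2 ± 2i (complex conjugate pair).
For λ=-2+2i: an eigenvector is (-2,3) - i(1,-1) = (-2 - i, 3 + i).
A real fundamental pair from Re and Im of e^((-2+2i)t)v: X_1 = e^(-2t)(cos(2t)·(-2,3) + sin(2t)·(1,-1)), X_2 = e^(-2t)(sin(2t)·(-2,3) - cos(2t)·(1,-1)).
General solution: C_1X_1 + C_2X_2.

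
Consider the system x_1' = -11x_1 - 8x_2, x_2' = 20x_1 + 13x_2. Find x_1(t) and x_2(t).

Coefficient matrix A = [[-11, -8], [20, 13]].
Characteristic polynomial det(A - λI) = λ^2 - 2λ + 17 = 0.
Eigenvalues λ = 1 ± 4i (complex conjugate pair).
For λ=1+4i: an eigenvector is (-1,1) - i(1,-2) = (-1 - i, 1 + 2i).
A real fundamental pair from Re and Im of e^((1+4i)t)v: X_1 = e^(t)(cos(4t)·(-1,1) + sin(4t)·(1,-2)), X_2 = e^(t)(sin(4t)·(-1,1) - cos(4t)·(1,-2)).
General solution: C_1X_1 + C_2X_2.

x_1(t) = C_1e^(t)sin(4t) - C_1e^(t)cos(4t) - C_2e^(t)sin(4t) - C_2e^(t)cos(4t), x_2(t) = -2C_1e^(t)sin(4t) + C_1e^(t)cos(4t) + C_2e^(t)sin(4t) + 2C_2e^(t)cos(4t)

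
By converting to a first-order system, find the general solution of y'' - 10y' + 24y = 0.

y(t) = K_1e^(6t) + K_2e^(4t)

Let x_1 = y, x_2 = y'. Then x_1' = x_2 and x_2' = -24x_1 + 10x_2.
A = [[0,1],[-24,10]]; det(A-λI) = λ^2 - 10λ + 24.
Eigenvalues λ = 6, 4 with eigenvectors (1,6), (1,4).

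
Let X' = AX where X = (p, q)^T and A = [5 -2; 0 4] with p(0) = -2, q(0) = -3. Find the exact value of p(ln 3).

486

A = [[5,-2],[0,4]]; eigenvalues λ = 5, 4.
Eigenvectors: (1,0) for λ=5, (2,1) for λ=4.
From the initial condition, c_1 = 4, c_2 = -3.
p(ln 3) = (4)(3^5)(1) + (-3)(3^4)(2) = 486.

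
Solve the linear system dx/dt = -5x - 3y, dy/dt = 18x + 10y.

x(t) = -K_1e^(4t) - K_2e^(t), y(t) = 3K_1e^(4t) + 2K_2e^(t)

Coefficient matrix A = [[-5, -3], [18, 10]].
Characteristic polynomial det(A - λI) = λ^2 - 5λ + 4 = 0.
Eigenvalues λ = 4, 1.
For λ=4: (A-λI) row 1 is [-9, -3], so an eigenvector is (-1, 3).
For λ=1: (A-λI) row 1 is [-6, -3], so an eigenvector is (-1, 2).
General solution: K_1e^(4t)(-1,3) + K_2e^(t)(-1,2).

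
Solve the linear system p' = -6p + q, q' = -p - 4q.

p(t) = -K_1e^(-5t) - K_2te^(-5t) + 3K_2e^(-5t), q(t) = -K_1e^(-5t) - K_2te^(-5t) + 2K_2e^(-5t)

Coefficient matrix A = [[-6, 1], [-1, -4]].
Characteristic polynomial det(A - λI) = λ^2 + 10λ + 25 = 0.
Single eigenvalue λ = -5 with algebraic multiplicity 2.
Eigenvector v = (-1,-1); generalized eigenvector w with (A-λI)w=v is (3,2).
General solution: e^(-5t)[K_1·v + K_2·(t·v + w)].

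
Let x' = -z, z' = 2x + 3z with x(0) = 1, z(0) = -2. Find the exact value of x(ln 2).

4

A = [[0,-1],[2,3]]; eigenvalues λ = 1, 2.
Eigenvectors: (-1,1) for λ=1, (-1,2) for λ=2.
From the initial condition, c_1 = 0, c_2 = -1.
x(ln 2) = (0)(2^1)(-1) + (-1)(2^2)(-1) = 4.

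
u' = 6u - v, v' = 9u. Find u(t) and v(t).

Coefficient matrix A = [[6, -1], [9, 0]].
Characteristic polynomial det(A - λI) = λ^2 - 6λ + 9 = 0.
Single eigenvalue λ = 3 with algebraic multiplicity 2.
Eigenvector v = (1,3); generalized eigenvector w with (A-λI)w=v is (0,-1).
General solution: e^(3t)[K_1·v + K_2·(t·v + w)].

u(t) = K_1e^(3t) + K_2te^(3t), v(t) = 3K_1e^(3t) + 3K_2te^(3t) - K_2e^(3t)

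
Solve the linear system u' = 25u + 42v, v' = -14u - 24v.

u(t) = -2c_1e^(4t) + 3c_2e^(-3t), v(t) = c_1e^(4t) - 2c_2e^(-3t)

Coefficient matrix A = [[25, 42], [-14, -24]].
Characteristic polynomial det(A - λI) = λ^2 - λ - 12 = 0.
Eigenvalues λ = 4, -3.
For λ=4: (A-λI) row 1 is [21, 42], so an eigenvector is (-2, 1).
For λ=-3: (A-λI) row 1 is [28, 42], so an eigenvector is (3, -2).
General solution: c_1e^(4t)(-2,1) + c_2e^(-3t)(3,-2).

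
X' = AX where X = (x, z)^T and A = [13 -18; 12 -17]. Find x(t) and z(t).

Coefficient matrix A = [[13, -18], [12, -17]].
Characteristic polynomial det(A - λI) = λ^2 + 4λ - 5 = 0.
Eigenvalues λ = -5, 1.
For λ=-5: (A-λI) row 1 is [18, -18], so an eigenvector is (-1, -1).
For λ=1: (A-λI) row 1 is [12, -18], so an eigenvector is (3, 2).
General solution: c_1e^(-5t)(-1,-1) + c_2e^(t)(3,2).

x(t) = -c_1e^(-5t) + 3c_2e^(t), z(t) = -c_1e^(-5t) + 2c_2e^(t)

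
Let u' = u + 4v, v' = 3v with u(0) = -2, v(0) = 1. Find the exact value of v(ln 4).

A = [[1,4],[0,3]]; eigenvalues λ = 1, 3.
Eigenvectors: (1,0) for λ=1, (2,1) for λ=3.
From the initial condition, c_1 = -4, c_2 = 1.
v(ln 4) = (-4)(4^1)(0) + (1)(4^3)(1) = 64.

64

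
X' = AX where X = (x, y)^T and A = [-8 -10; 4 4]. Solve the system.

x(t) = -C_1e^(-2t)sin(2t) + 2C_1e^(-2t)cos(2t) + 2C_2e^(-2t)sin(2t) + C_2e^(-2t)cos(2t), y(t) = C_1e^(-2t)sin(2t) - C_1e^(-2t)cos(2t) - C_2e^(-2t)sin(2t) - C_2e^(-2t)cos(2t)

Coefficient matrix A = [[-8, -10], [4, 4]].
Characteristic polynomial det(A - λI) = λ^2 + 4λ + 8 = 0.
Eigenvalues λ = -2 ± 2i (complex conjugate pair).
For λ=-2+2i: an eigenvector is (2,-1) - i(-1,1) = (2 + i, -1 - i).
A real fundamental pair from Re and Im of e^((-2+2i)t)v: X_1 = e^(-2t)(cos(2t)·(2,-1) + sin(2t)·(-1,1)), X_2 = e^(-2t)(sin(2t)·(2,-1) - cos(2t)·(-1,1)).
General solution: C_1X_1 + C_2X_2.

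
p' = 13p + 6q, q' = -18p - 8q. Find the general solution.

p(t) = 2c_1e^(4t) - c_2e^(t), q(t) = -3c_1e^(4t) + 2c_2e^(t)

Coefficient matrix A = [[13, 6], [-18, -8]].
Characteristic polynomial det(A - λI) = λ^2 - 5λ + 4 = 0.
Eigenvalues λ = 4, 1.
For λ=4: (A-λI) row 1 is [9, 6], so an eigenvector is (2, -3).
For λ=1: (A-λI) row 1 is [12, 6], so an eigenvector is (-1, 2).
General solution: c_1e^(4t)(2,-3) + c_2e^(t)(-1,2).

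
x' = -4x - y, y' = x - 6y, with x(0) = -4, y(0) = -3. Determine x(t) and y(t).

x(t) = -te^(-5t) - 4e^(-5t), y(t) = -te^(-5t) - 3e^(-5t)

Coefficient matrix A = [[-4, -1], [1, -6]].
Characteristic polynomial det(A - λI) = λ^2 + 10λ + 25 = 0.
Single eigenvalue λ = -5 with algebraic multiplicity 2.
Eigenvector v = (1,1); generalized eigenvector w with (A-λI)w=v is (-2,-3).
General solution: e^(-5t)[c_1·v + c_2·(t·v + w)].
Applying x(0)=-4, y(0)=-3 gives c_1=-6, c_2=-1.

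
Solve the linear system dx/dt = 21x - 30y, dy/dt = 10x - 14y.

Coefficient matrix A = [[21, -30], [10, -14]].
Characteristic polynomial det(A - λI) = λ^2 - 7λ + 6 = 0.
Eigenvalues λ = 6, 1.
For λ=6: (A-λI) row 1 is [15, -30], so an eigenvector is (-2, -1).
For λ=1: (A-λI) row 1 is [20, -30], so an eigenvector is (-3, -2).
General solution: K_1e^(6t)(-2,-1) + K_2e^(t)(-3,-2).

x(t) = -2K_1e^(6t) - 3K_2e^(t), y(t) = -K_1e^(6t) - 2K_2e^(t)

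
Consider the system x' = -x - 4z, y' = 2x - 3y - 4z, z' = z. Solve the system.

Coefficient matrix A = [[-1, 0, -4], [2, -3, -4], [0, 0, 1]].
det(A - λI) = 0 gives eigenvalues λ = -1, -3, 1.
For λ=-1: eigenvector (1,1,0).
For λ=-3: eigenvector (0,1,0).
For λ=1: eigenvector (-2,-2,1).
General solution: c_1e^(-t)(1,1,0) + c_2e^(-3t)(0,1,0) + c_3e^(t)(-2,-2,1).

x(t) = c_1e^(-t) - 2c_3e^(t), y(t) = c_1e^(-t) + c_2e^(-3t) - 2c_3e^(t), z(t) = c_3e^(t)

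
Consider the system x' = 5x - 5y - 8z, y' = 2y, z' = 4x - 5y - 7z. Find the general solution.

x(t) = c_1e^(-3t) - c_2e^(2t) + 2c_3e^(t), y(t) = c_2e^(2t), z(t) = c_1e^(-3t) - c_2e^(2t) + c_3e^(t)

Coefficient matrix A = [[5, -5, -8], [0, 2, 0], [4, -5, -7]].
det(A - λI) = 0 gives eigenvalues λ = -3, 2, 1.
For λ=-3: eigenvector (1,0,1).
For λ=2: eigenvector (-1,1,-1).
For λ=1: eigenvector (2,0,1).
General solution: c_1e^(-3t)(1,0,1) + c_2e^(2t)(-1,1,-1) + c_3e^(t)(2,0,1).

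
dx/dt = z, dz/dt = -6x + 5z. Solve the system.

Coefficient matrix A = [[0, 1], [-6, 5]].
Characteristic polynomial det(A - λI) = λ^2 - 5λ + 6 = 0.
Eigenvalues λ = 2, 3.
For λ=2: (A-λI) row 1 is [-2, 1], so an eigenvector is (1, 2).
For λ=3: (A-λI) row 1 is [-3, 1], so an eigenvector is (1, 3).
General solution: C_1e^(2t)(1,2) + C_2e^(3t)(1,3).

x(t) = C_1e^(2t) + C_2e^(3t), z(t) = 2C_1e^(2t) + 3C_2e^(3t)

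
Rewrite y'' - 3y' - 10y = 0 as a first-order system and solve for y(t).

Let x_1 = y, x_2 = y'. Then x_1' = x_2 and x_2' = 10x_1 + 3x_2.
A = [[0,1],[10,3]]; det(A-λI) = λ^2 - 3λ - 10.
Eigenvalues λ = 5, -2 with eigenvectors (1,5), (1,-2).

y(t) = c_1e^(5t) + c_2e^(-2t)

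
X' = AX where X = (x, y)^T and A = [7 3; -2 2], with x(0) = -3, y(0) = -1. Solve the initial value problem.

Coefficient matrix A = [[7, 3], [-2, 2]].
Characteristic polynomial det(A - λI) = λ^2 - 9λ + 20 = 0.
Eigenvalues λ = 4, 5.
For λ=4: (A-λI) row 1 is [3, 3], so an eigenvector is (1, -1).
For λ=5: (A-λI) row 1 is [2, 3], so an eigenvector is (-3, 2).
General solution: K_1e^(4t)(1,-1) + K_2e^(5t)(-3,2).
Applying x(0)=-3, y(0)=-1 gives K_1=9, K_2=4.

x(t) = -12e^(5t) + 9e^(4t), y(t) = 8e^(5t) - 9e^(4t)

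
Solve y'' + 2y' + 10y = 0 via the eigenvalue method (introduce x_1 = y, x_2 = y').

y(t) = c_1e^(-t)cos(3t) + c_2e^(-t)sin(3t)

Let x_1 = y, x_2 = y'. Then x_1' = x_2 and x_2' = -10x_1 - 2x_2.
A = [[0,1],[-10,-2]]; det(A-λI) = λ^2 + 2λ + 10.
Eigenvalues λ = -1 ± 3i.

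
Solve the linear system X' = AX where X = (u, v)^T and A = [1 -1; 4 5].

Coefficient matrix A = [[1, -1], [4, 5]].
Characteristic polynomial det(A - λI) = λ^2 - 6λ + 9 = 0.
Single eigenvalue λ = 3 with algebraic multiplicity 2.
Eigenvector v = (-1,2); generalized eigenvector w with (A-λI)w=v is (0,1).
General solution: e^(3t)[K_1·v + K_2·(t·v + w)].

u(t) = -K_1e^(3t) - K_2te^(3t), v(t) = 2K_1e^(3t) + 2K_2te^(3t) + K_2e^(3t)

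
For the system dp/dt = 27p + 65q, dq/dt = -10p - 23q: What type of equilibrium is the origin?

unstable spiral

A = [[27,65],[-10,-23]]; det(A-λI) = λ^2 - 4λ + 29.
λ = 2 ± 5i: positive real part.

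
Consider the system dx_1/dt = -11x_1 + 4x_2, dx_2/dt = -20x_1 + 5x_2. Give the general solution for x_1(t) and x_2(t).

x_1(t) = K_1e^(-3t)cos(4t) + K_2e^(-3t)sin(4t), x_2(t) = -K_1e^(-3t)sin(4t) + 2K_1e^(-3t)cos(4t) + 2K_2e^(-3t)sin(4t) + K_2e^(-3t)cos(4t)

Coefficient matrix A = [[-11, 4], [-20, 5]].
Characteristic polynomial det(A - λI) = λ^2 + 6λ + 25 = 0.
Eigenvalues λ = -3 ± 4i (complex conjugate pair).
For λ=-3+4i: an eigenvector is (1,2) - i(0,-1) = (1, 2 + i).
A real fundamental pair from Re and Im of e^((-3+4i)t)v: X_1 = e^(-3t)(cos(4t)·(1,2) + sin(4t)·(0,-1)), X_2 = e^(-3t)(sin(4t)·(1,2) - cos(4t)·(0,-1)).
General solution: K_1X_1 + K_2X_2.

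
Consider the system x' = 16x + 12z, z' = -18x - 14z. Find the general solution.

Coefficient matrix A = [[16, 12], [-18, -14]].
Characteristic polynomial det(A - λI) = λ^2 - 2λ - 8 = 0.
Eigenvalues λ = -2, 4.
For λ=-2: (A-λI) row 1 is [18, 12], so an eigenvector is (2, -3).
For λ=4: (A-λI) row 1 is [12, 12], so an eigenvector is (1, -1).
General solution: c_1e^(-2t)(2,-3) + c_2e^(4t)(1,-1).

x(t) = 2c_1e^(-2t) + c_2e^(4t), z(t) = -3c_1e^(-2t) - c_2e^(4t)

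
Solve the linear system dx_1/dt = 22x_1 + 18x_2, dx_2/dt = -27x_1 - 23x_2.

x_1(t) = K_1e^(4t) + 2K_2e^(-5t), x_2(t) = -K_1e^(4t) - 3K_2e^(-5t)

Coefficient matrix A = [[22, 18], [-27, -23]].
Characteristic polynomial det(A - λI) = λ^2 + λ - 20 = 0.
Eigenvalues λ = 4, -5.
For λ=4: (A-λI) row 1 is [18, 18], so an eigenvector is (1, -1).
For λ=-5: (A-λI) row 1 is [27, 18], so an eigenvector is (2, -3).
General solution: K_1e^(4t)(1,-1) + K_2e^(-5t)(2,-3).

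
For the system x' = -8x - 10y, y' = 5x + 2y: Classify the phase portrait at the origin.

stable spiral

A = [[-8,-10],[5,2]]; det(A-λI) = λ^2 + 6λ + 34.
λ = -3 ± 5i: negative real part.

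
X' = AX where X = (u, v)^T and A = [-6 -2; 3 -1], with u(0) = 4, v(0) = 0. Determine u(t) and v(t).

Coefficient matrix A = [[-6, -2], [3, -1]].
Characteristic polynomial det(A - λI) = λ^2 + 7λ + 12 = 0.
Eigenvalues λ = -4, -3.
For λ=-4: (A-λI) row 1 is [-2, -2], so an eigenvector is (-1, 1).
For λ=-3: (A-λI) row 1 is [-3, -2], so an eigenvector is (2, -3).
General solution: c_1e^(-4t)(-1,1) + c_2e^(-3t)(2,-3).
Applying u(0)=4, v(0)=0 gives c_1=-12, c_2=-4.

u(t) = -8e^(-3t) + 12e^(-4t), v(t) = 12e^(-3t) - 12e^(-4t)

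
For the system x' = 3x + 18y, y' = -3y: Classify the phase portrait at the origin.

saddle

A = [[3,18],[0,-3]]; det(A-λI) = λ^2 - 9.
λ = 3, -3: opposite signs.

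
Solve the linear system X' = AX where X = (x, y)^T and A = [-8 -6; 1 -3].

x(t) = -2C_1e^(-5t) + 3C_2e^(-6t), y(t) = C_1e^(-5t) - C_2e^(-6t)

Coefficient matrix A = [[-8, -6], [1, -3]].
Characteristic polynomial det(A - λI) = λ^2 + 11λ + 30 = 0.
Eigenvalues λ = -5, -6.
For λ=-5: (A-λI) row 1 is [-3, -6], so an eigenvector is (-2, 1).
For λ=-6: (A-λI) row 1 is [-2, -6], so an eigenvector is (3, -1).
General solution: C_1e^(-5t)(-2,1) + C_2e^(-6t)(3,-1).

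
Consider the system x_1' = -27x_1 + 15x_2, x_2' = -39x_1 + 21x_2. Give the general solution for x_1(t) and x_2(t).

Coefficient matrix A = [[-27, 15], [-39, 21]].
Characteristic polynomial det(A - λI) = λ^2 + 6λ + 18 = 0.
Eigenvalues λ = -3 ± 3i (complex conjugate pair).
For λ=-3+3i: an eigenvector is (1,2) - i(2,3) = (1 - 2i, 2 - 3i).
A real fundamental pair from Re and Im of e^((-3+3i)t)v: X_1 = e^(-3t)(cos(3t)·(1,2) + sin(3t)·(2,3)), X_2 = e^(-3t)(sin(3t)·(1,2) - cos(3t)·(2,3)).
General solution: C_1X_1 + C_2X_2.

x_1(t) = 2C_1e^(-3t)sin(3t) + C_1e^(-3t)cos(3t) + C_2e^(-3t)sin(3t) - 2C_2e^(-3t)cos(3t), x_2(t) = 3C_1e^(-3t)sin(3t) + 2C_1e^(-3t)cos(3t) + 2C_2e^(-3t)sin(3t) - 3C_2e^(-3t)cos(3t)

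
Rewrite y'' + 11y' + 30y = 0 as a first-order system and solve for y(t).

y(t) = C_1e^(-6t) + C_2e^(-5t)

Let x_1 = y, x_2 = y'. Then x_1' = x_2 and x_2' = -30x_1 - 11x_2.
A = [[0,1],[-30,-11]]; det(A-λI) = λ^2 + 11λ + 30.
Eigenvalues λ = -6, -5 with eigenvectors (1,-6), (1,-5).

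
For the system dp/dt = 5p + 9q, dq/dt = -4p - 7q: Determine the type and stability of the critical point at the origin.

stable improper node

A = [[5,9],[-4,-7]]; det(A-λI) = λ^2 + 2λ + 1.
repeated λ = -1 with a single eigenvector.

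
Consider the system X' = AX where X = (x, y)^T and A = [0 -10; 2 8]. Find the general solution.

Coefficient matrix A = [[0, -10], [2, 8]].
Characteristic polynomial det(A - λI) = λ^2 - 8λ + 20 = 0.
Eigenvalues λ = 4 ± 2i (complex conjugate pair).
For λ=4+2i: an eigenvector is (-2,1) - i(-1,0) = (-2 + i, 1).
A real fundamental pair from Re and Im of e^((4+2i)t)v: X_1 = e^(4t)(cos(2t)·(-2,1) + sin(2t)·(-1,0)), X_2 = e^(4t)(sin(2t)·(-2,1) - cos(2t)·(-1,0)).
General solution: C_1X_1 + C_2X_2.

x(t) = -C_1e^(4t)sin(2t) - 2C_1e^(4t)cos(2t) - 2C_2e^(4t)sin(2t) + C_2e^(4t)cos(2t), y(t) = C_1e^(4t)cos(2t) + C_2e^(4t)sin(2t)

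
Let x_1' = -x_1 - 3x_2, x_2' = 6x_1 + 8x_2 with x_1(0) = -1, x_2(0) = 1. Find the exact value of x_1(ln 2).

A = [[-1,-3],[6,8]]; eigenvalues λ = 2, 5.
Eigenvectors: (-1,1) for λ=2, (-1,2) for λ=5.
From the initial condition, c_1 = 1, c_2 = 0.
x_1(ln 2) = (1)(2^2)(-1) + (0)(2^5)(-1) = -4.

-4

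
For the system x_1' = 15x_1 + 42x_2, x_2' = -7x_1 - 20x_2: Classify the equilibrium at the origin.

A = [[15,42],[-7,-20]]; det(A-λI) = λ^2 + 5λ - 6.
λ = 1, -6: opposite signs.

saddle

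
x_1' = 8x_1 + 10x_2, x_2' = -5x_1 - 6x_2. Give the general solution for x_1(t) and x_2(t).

x_1(t) = 3C_1e^(t)sin(t) - C_1e^(t)cos(t) - C_2e^(t)sin(t) - 3C_2e^(t)cos(t), x_2(t) = -2C_1e^(t)sin(t) + C_1e^(t)cos(t) + C_2e^(t)sin(t) + 2C_2e^(t)cos(t)

Coefficient matrix A = [[8, 10], [-5, -6]].
Characteristic polynomial det(A - λI) = λ^2 - 2λ + 2 = 0.
Eigenvalues λ = 1 ± i (complex conjugate pair).
For λ=1+i: an eigenvector is (-1,1) - i(3,-2) = (-1 - 3i, 1 + 2i).
A real fundamental pair from Re and Im of e^((1+i)t)v: X_1 = e^(t)(cos(t)·(-1,1) + sin(t)·(3,-2)), X_2 = e^(t)(sin(t)·(-1,1) - cos(t)·(3,-2)).
General solution: C_1X_1 + C_2X_2.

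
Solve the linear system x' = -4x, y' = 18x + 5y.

Coefficient matrix A = [[-4, 0], [18, 5]].
Characteristic polynomial det(A - λI) = λ^2 - λ - 20 = 0.
Eigenvalues λ = -4, 5.
For λ=-4: (A-λI) row 2 is [18, 9], so an eigenvector is (1, -2).
For λ=5: (A-λI) row 1 is [-9, 0], so an eigenvector is (0, 1).
General solution: C_1e^(-4t)(1,-2) + C_2e^(5t)(0,1).

x(t) = C_1e^(-4t), y(t) = -2C_1e^(-4t) + C_2e^(5t)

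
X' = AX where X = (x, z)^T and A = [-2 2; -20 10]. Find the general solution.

x(t) = -c_1e^(4t)cos(2t) - c_2e^(4t)sin(2t), z(t) = c_1e^(4t)sin(2t) - 3c_1e^(4t)cos(2t) - 3c_2e^(4t)sin(2t) - c_2e^(4t)cos(2t)

Coefficient matrix A = [[-2, 2], [-20, 10]].
Characteristic polynomial det(A - λI) = λ^2 - 8λ + 20 = 0.
Eigenvalues λ = 4 ± 2i (complex conjugate pair).
For λ=4+2i: an eigenvector is (-1,-3) - i(0,1) = (-1, -3 - i).
A real fundamental pair from Re and Im of e^((4+2i)t)v: X_1 = e^(4t)(cos(2t)·(-1,-3) + sin(2t)·(0,1)), X_2 = e^(4t)(sin(2t)·(-1,-3) - cos(2t)·(0,1)).
General solution: c_1X_1 + c_2X_2.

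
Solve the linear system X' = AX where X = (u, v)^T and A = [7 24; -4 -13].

Coefficient matrix A = [[7, 24], [-4, -13]].
Characteristic polynomial det(A - λI) = λ^2 + 6λ + 5 = 0.
Eigenvalues λ = -1, -5.
For λ=-1: (A-λI) row 1 is [8, 24], so an eigenvector is (-3, 1).
For λ=-5: (A-λI) row 1 is [12, 24], so an eigenvector is (-2, 1).
General solution: c_1e^(-t)(-3,1) + c_2e^(-5t)(-2,1).

u(t) = -3c_1e^(-t) - 2c_2e^(-5t), v(t) = c_1e^(-t) + c_2e^(-5t)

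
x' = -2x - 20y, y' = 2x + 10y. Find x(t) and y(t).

Coefficient matrix A = [[-2, -20], [2, 10]].
Characteristic polynomial det(A - λI) = λ^2 - 8λ + 20 = 0.
Eigenvalues λ = 4 ± 2i (complex conjugate pair).
For λ=4+2i: an eigenvector is (-3,1) - i(-1,0) = (-3 + i, 1).
A real fundamental pair from Re and Im of e^((4+2i)t)v: X_1 = e^(4t)(cos(2t)·(-3,1) + sin(2t)·(-1,0)), X_2 = e^(4t)(sin(2t)·(-3,1) - cos(2t)·(-1,0)).
General solution: C_1X_1 + C_2X_2.

x(t) = -C_1e^(4t)sin(2t) - 3C_1e^(4t)cos(2t) - 3C_2e^(4t)sin(2t) + C_2e^(4t)cos(2t), y(t) = C_1e^(4t)cos(2t) + C_2e^(4t)sin(2t)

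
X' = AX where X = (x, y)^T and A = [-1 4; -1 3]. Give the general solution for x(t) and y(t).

Coefficient matrix A = [[-1, 4], [-1, 3]].
Characteristic polynomial det(A - λI) = λ^2 - 2λ + 1 = 0.
Single eigenvalue λ = 1 with algebraic multiplicity 2.
Eigenvector v = (-2,-1); generalized eigenvector w with (A-λI)w=v is (1,0).
General solution: e^(t)[c_1·v + c_2·(t·v + w)].

x(t) = -2c_1e^(t) - 2c_2te^(t) + c_2e^(t), y(t) = -c_1e^(t) - c_2te^(t)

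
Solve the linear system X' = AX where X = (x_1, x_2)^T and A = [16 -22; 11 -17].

x_1(t) = -2c_1e^(5t) + c_2e^(-6t), x_2(t) = -c_1e^(5t) + c_2e^(-6t)

Coefficient matrix A = [[16, -22], [11, -17]].
Characteristic polynomial det(A - λI) = λ^2 + λ - 30 = 0.
Eigenvalues λ = 5, -6.
For λ=5: (A-λI) row 1 is [11, -22], so an eigenvector is (-2, -1).
For λ=-6: (A-λI) row 1 is [22, -22], so an eigenvector is (1, 1).
General solution: c_1e^(5t)(-2,-1) + c_2e^(-6t)(1,1).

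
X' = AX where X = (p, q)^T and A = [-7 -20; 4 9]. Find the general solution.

Coefficient matrix A = [[-7, -20], [4, 9]].
Characteristic polynomial det(A - λI) = λ^2 - 2λ + 17 = 0.
Eigenvalues λ = 1 ± 4i (complex conjugate pair).
For λ=1+4i: an eigenvector is (-2,1) - i(-1,0) = (-2 + i, 1).
A real fundamental pair from Re and Im of e^((1+4i)t)v: X_1 = e^(t)(cos(4t)·(-2,1) + sin(4t)·(-1,0)), X_2 = e^(t)(sin(4t)·(-2,1) - cos(4t)·(-1,0)).
General solution: c_1X_1 + c_2X_2.

p(t) = -c_1e^(t)sin(4t) - 2c_1e^(t)cos(4t) - 2c_2e^(t)sin(4t) + c_2e^(t)cos(4t), q(t) = c_1e^(t)cos(4t) + c_2e^(t)sin(4t)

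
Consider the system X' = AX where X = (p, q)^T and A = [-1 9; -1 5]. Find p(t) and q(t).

Coefficient matrix A = [[-1, 9], [-1, 5]].
Characteristic polynomial det(A - λI) = λ^2 - 4λ + 4 = 0.
Single eigenvalue λ = 2 with algebraic multiplicity 2.
Eigenvector v = (-3,-1); generalized eigenvector w with (A-λI)w=v is (1,0).
General solution: e^(2t)[C_1·v + C_2·(t·v + w)].

p(t) = -3C_1e^(2t) - 3C_2te^(2t) + C_2e^(2t), q(t) = -C_1e^(2t) - C_2te^(2t)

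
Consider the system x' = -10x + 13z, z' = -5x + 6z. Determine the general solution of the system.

Coefficient matrix A = [[-10, 13], [-5, 6]].
Characteristic polynomial det(A - λI) = λ^2 + 4λ + 5 = 0.
Eigenvalues λ = -2 ± i (complex conjugate pair).
For λ=-2+i: an eigenvector is (-3,-2) - i(-2,-1) = (-3 + 2i, -2 + i).
A real fundamental pair from Re and Im of e^((-2+i)t)v: X_1 = e^(-2t)(cos(t)·(-3,-2) + sin(t)·(-2,-1)), X_2 = e^(-2t)(sin(t)·(-3,-2) - cos(t)·(-2,-1)).
General solution: C_1X_1 + C_2X_2.

x(t) = -2C_1e^(-2t)sin(t) - 3C_1e^(-2t)cos(t) - 3C_2e^(-2t)sin(t) + 2C_2e^(-2t)cos(t), z(t) = -C_1e^(-2t)sin(t) - 2C_1e^(-2t)cos(t) - 2C_2e^(-2t)sin(t) + C_2e^(-2t)cos(t)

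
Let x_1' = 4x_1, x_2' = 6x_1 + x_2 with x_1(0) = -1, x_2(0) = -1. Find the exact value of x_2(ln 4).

A = [[4,0],[6,1]]; eigenvalues λ = 1, 4.
Eigenvectors: (0,1) for λ=1, (-1,-2) for λ=4.
From the initial condition, c_1 = 1, c_2 = 1.
x_2(ln 4) = (1)(4^1)(1) + (1)(4^4)(-2) = -508.

-508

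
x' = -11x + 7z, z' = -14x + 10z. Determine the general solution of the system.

Coefficient matrix A = [[-11, 7], [-14, 10]].
Characteristic polynomial det(A - λI) = λ^2 + λ - 12 = 0.
Eigenvalues λ = -4, 3.
For λ=-4: (A-λI) row 1 is [-7, 7], so an eigenvector is (1, 1).
For λ=3: (A-λI) row 1 is [-14, 7], so an eigenvector is (-1, -2).
General solution: K_1e^(-4t)(1,1) + K_2e^(3t)(-1,-2).

x(t) = K_1e^(-4t) - K_2e^(3t), z(t) = K_1e^(-4t) - 2K_2e^(3t)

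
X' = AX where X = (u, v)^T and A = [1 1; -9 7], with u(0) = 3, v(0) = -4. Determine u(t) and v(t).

Coefficient matrix A = [[1, 1], [-9, 7]].
Characteristic polynomial det(A - λI) = λ^2 - 8λ + 16 = 0.
Single eigenvalue λ = 4 with algebraic multiplicity 2.
Eigenvector v = (-1,-3); generalized eigenvector w with (A-λI)w=v is (0,-1).
General solution: e^(4t)[C_1·v + C_2·(t·v + w)].
Applying u(0)=3, v(0)=-4 gives C_1=-3, C_2=13.

u(t) = -13te^(4t) + 3e^(4t), v(t) = -39te^(4t) - 4e^(4t)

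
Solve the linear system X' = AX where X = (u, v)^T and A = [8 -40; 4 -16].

u(t) = 3K_1e^(-4t)sin(4t) + K_1e^(-4t)cos(4t) + K_2e^(-4t)sin(4t) - 3K_2e^(-4t)cos(4t), v(t) = K_1e^(-4t)sin(4t) - K_2e^(-4t)cos(4t)

Coefficient matrix A = [[8, -40], [4, -16]].
Characteristic polynomial det(A - λI) = λ^2 + 8λ + 32 = 0.
Eigenvalues λ = -4 ± 4i (complex conjugate pair).
For λ=-4+4i: an eigenvector is (1,0) - i(3,1) = (1 - 3i, 0 - i).
A real fundamental pair from Re and Im of e^((-4+4i)t)v: X_1 = e^(-4t)(cos(4t)·(1,0) + sin(4t)·(3,1)), X_2 = e^(-4t)(sin(4t)·(1,0) - cos(4t)·(3,1)).
General solution: K_1X_1 + K_2X_2.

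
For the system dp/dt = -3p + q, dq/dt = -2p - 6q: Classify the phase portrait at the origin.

stable node

A = [[-3,1],[-2,-6]]; det(A-λI) = λ^2 + 9λ + 20.
λ = -5, -4: both negative.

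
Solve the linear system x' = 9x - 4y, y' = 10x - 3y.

x(t) = -C_1e^(3t)sin(2t) - C_1e^(3t)cos(2t) - C_2e^(3t)sin(2t) + C_2e^(3t)cos(2t), y(t) = -2C_1e^(3t)sin(2t) - C_1e^(3t)cos(2t) - C_2e^(3t)sin(2t) + 2C_2e^(3t)cos(2t)

Coefficient matrix A = [[9, -4], [10, -3]].
Characteristic polynomial det(A - λI) = λ^2 - 6λ + 13 = 0.
Eigenvalues λ = 3 ± 2i (complex conjugate pair).
For λ=3+2i: an eigenvector is (-1,-1) - i(-1,-2) = (-1 + i, -1 + 2i).
A real fundamental pair from Re and Im of e^((3+2i)t)v: X_1 = e^(3t)(cos(2t)·(-1,-1) + sin(2t)·(-1,-2)), X_2 = e^(3t)(sin(2t)·(-1,-1) - cos(2t)·(-1,-2)).
General solution: C_1X_1 + C_2X_2.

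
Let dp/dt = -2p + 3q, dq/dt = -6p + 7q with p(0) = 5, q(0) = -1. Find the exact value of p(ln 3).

-453

A = [[-2,3],[-6,7]]; eigenvalues λ = 1, 4.
Eigenvectors: (-1,-1) for λ=1, (1,2) for λ=4.
From the initial condition, c_1 = -11, c_2 = -6.
p(ln 3) = (-11)(3^1)(-1) + (-6)(3^4)(1) = -453.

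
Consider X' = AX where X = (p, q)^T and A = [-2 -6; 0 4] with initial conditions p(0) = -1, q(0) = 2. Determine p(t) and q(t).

Coefficient matrix A = [[-2, -6], [0, 4]].
Characteristic polynomial det(A - λI) = λ^2 - 2λ - 8 = 0.
Eigenvalues λ = -2, 4.
For λ=-2: (A-λI) row 1 is [0, -6], so an eigenvector is (1, 0).
For λ=4: (A-λI) row 1 is [-6, -6], so an eigenvector is (1, -1).
General solution: K_1e^(-2t)(1,0) + K_2e^(4t)(1,-1).
Applying p(0)=-1, q(0)=2 gives K_1=1, K_2=-2.

p(t) = -2e^(4t) + e^(-2t), q(t) = 2e^(4t)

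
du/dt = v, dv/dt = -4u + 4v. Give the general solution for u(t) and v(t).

Coefficient matrix A = [[0, 1], [-4, 4]].
Characteristic polynomial det(A - λI) = λ^2 - 4λ + 4 = 0.
Single eigenvalue λ = 2 with algebraic multiplicity 2.
Eigenvector v = (-1,-2); generalized eigenvector w with (A-λI)w=v is (0,-1).
General solution: e^(2t)[C_1·v + C_2·(t·v + w)].

u(t) = -C_1e^(2t) - C_2te^(2t), v(t) = -2C_1e^(2t) - 2C_2te^(2t) - C_2e^(2t)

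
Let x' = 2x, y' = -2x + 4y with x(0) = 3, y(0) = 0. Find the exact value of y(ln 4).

A = [[2,0],[-2,4]]; eigenvalues λ = 4, 2.
Eigenvectors: (0,-1) for λ=4, (1,1) for λ=2.
From the initial condition, c_1 = 3, c_2 = 3.
y(ln 4) = (3)(4^4)(-1) + (3)(4^2)(1) = -720.

-720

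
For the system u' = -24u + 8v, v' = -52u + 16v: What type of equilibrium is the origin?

A = [[-24,8],[-52,16]]; det(A-λI) = λ^2 + 8λ + 32.
λ = -4 ± 4i: negative real part.

stable spiral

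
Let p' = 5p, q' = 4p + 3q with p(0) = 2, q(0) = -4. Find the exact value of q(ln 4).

A = [[5,0],[4,3]]; eigenvalues λ = 5, 3.
Eigenvectors: (1,2) for λ=5, (0,1) for λ=3.
From the initial condition, c_1 = 2, c_2 = -8.
q(ln 4) = (2)(4^5)(2) + (-8)(4^3)(1) = 3584.

3584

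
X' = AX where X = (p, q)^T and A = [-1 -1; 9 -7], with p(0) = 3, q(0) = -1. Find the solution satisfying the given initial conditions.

Coefficient matrix A = [[-1, -1], [9, -7]].
Characteristic polynomial det(A - λI) = λ^2 + 8λ + 16 = 0.
Single eigenvalue λ = -4 with algebraic multiplicity 2.
Eigenvector v = (-1,-3); generalized eigenvector w with (A-λI)w=v is (-1,-2).
General solution: e^(-4t)[K_1·v + K_2·(t·v + w)].
Applying p(0)=3, q(0)=-1 gives K_1=7, K_2=-10.

p(t) = 10te^(-4t) + 3e^(-4t), q(t) = 30te^(-4t) - e^(-4t)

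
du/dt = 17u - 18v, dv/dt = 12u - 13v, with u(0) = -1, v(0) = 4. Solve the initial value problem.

Coefficient matrix A = [[17, -18], [12, -13]].
Characteristic polynomial det(A - λI) = λ^2 - 4λ - 5 = 0.
Eigenvalues λ = -1, 5.
For λ=-1: (A-λI) row 1 is [18, -18], so an eigenvector is (1, 1).
For λ=5: (A-λI) row 1 is [12, -18], so an eigenvector is (-3, -2).
General solution: c_1e^(-t)(1,1) + c_2e^(5t)(-3,-2).
Applying u(0)=-1, v(0)=4 gives c_1=14, c_2=5.

u(t) = -15e^(5t) + 14e^(-t), v(t) = -10e^(5t) + 14e^(-t)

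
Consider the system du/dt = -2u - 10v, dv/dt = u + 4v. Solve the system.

Coefficient matrix A = [[-2, -10], [1, 4]].
Characteristic polynomial det(A - λI) = λ^2 - 2λ + 2 = 0.
Eigenvalues λ = 1 ± i (complex conjugate pair).
For λ=1+i: an eigenvector is (3,-1) - i(1,0) = (3 - i, -1).
A real fundamental pair from Re and Im of e^((1+i)t)v: X_1 = e^(t)(cos(t)·(3,-1) + sin(t)·(1,0)), X_2 = e^(t)(sin(t)·(3,-1) - cos(t)·(1,0)).
General solution: K_1X_1 + K_2X_2.

u(t) = K_1e^(t)sin(t) + 3K_1e^(t)cos(t) + 3K_2e^(t)sin(t) - K_2e^(t)cos(t), v(t) = -K_1e^(t)cos(t) - K_2e^(t)sin(t)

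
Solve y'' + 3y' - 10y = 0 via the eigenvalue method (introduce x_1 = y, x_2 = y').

y(t) = C_1e^(2t) + C_2e^(-5t)

Let x_1 = y, x_2 = y'. Then x_1' = x_2 and x_2' = 10x_1 - 3x_2.
A = [[0,1],[10,-3]]; det(A-λI) = λ^2 + 3λ - 10.
Eigenvalues λ = 2, -5 with eigenvectors (1,2), (1,-5).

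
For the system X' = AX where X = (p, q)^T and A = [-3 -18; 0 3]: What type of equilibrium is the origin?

saddle

A = [[-3,-18],[0,3]]; det(A-λI) = λ^2 - 9.
λ = 3, -3: opposite signs.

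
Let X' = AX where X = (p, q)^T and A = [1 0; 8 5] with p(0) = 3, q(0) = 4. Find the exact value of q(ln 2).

A = [[1,0],[8,5]]; eigenvalues λ = 5, 1.
Eigenvectors: (0,1) for λ=5, (-1,2) for λ=1.
From the initial condition, c_1 = 10, c_2 = -3.
q(ln 2) = (10)(2^5)(1) + (-3)(2^1)(2) = 308.

308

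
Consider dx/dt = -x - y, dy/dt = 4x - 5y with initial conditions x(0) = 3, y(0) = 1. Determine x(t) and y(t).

x(t) = 5te^(-3t) + 3e^(-3t), y(t) = 10te^(-3t) + e^(-3t)

Coefficient matrix A = [[-1, -1], [4, -5]].
Characteristic polynomial det(A - λI) = λ^2 + 6λ + 9 = 0.
Single eigenvalue λ = -3 with algebraic multiplicity 2.
Eigenvector v = (1,2); generalized eigenvector w with (A-λI)w=v is (0,-1).
General solution: e^(-3t)[C_1·v + C_2·(t·v + w)].
Applying x(0)=3, y(0)=1 gives C_1=3, C_2=5.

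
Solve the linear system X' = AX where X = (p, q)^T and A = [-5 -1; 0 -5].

Coefficient matrix A = [[-5, -1], [0, -5]].
Characteristic polynomial det(A - λI) = λ^2 + 10λ + 25 = 0.
Single eigenvalue λ = -5 with algebraic multiplicity 2.
Eigenvector v = (1,0); generalized eigenvector w with (A-λI)w=v is (-2,-1).
General solution: e^(-5t)[C_1·v + C_2·(t·v + w)].

p(t) = C_1e^(-5t) + C_2te^(-5t) - 2C_2e^(-5t), q(t) = -C_2e^(-5t)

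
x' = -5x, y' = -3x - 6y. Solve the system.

Coefficient matrix A = [[-5, 0], [-3, -6]].
Characteristic polynomial det(A - λI) = λ^2 + 11λ + 30 = 0.
Eigenvalues λ = -6, -5.
For λ=-6: (A-λI) row 1 is [1, 0], so an eigenvector is (0, -1).
For λ=-5: (A-λI) row 2 is [-3, -1], so an eigenvector is (1, -3).
General solution: K_1e^(-6t)(0,-1) + K_2e^(-5t)(1,-3).

x(t) = K_2e^(-5t), y(t) = -K_1e^(-6t) - 3K_2e^(-5t)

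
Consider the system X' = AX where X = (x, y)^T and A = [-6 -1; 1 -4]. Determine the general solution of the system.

Coefficient matrix A = [[-6, -1], [1, -4]].
Characteristic polynomial det(A - λI) = λ^2 + 10λ + 25 = 0.
Single eigenvalue λ = -5 with algebraic multiplicity 2.
Eigenvector v = (-1,1); generalized eigenvector w with (A-λI)w=v is (-1,2).
General solution: e^(-5t)[K_1·v + K_2·(t·v + w)].

x(t) = -K_1e^(-5t) - K_2te^(-5t) - K_2e^(-5t), y(t) = K_1e^(-5t) + K_2te^(-5t) + 2K_2e^(-5t)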